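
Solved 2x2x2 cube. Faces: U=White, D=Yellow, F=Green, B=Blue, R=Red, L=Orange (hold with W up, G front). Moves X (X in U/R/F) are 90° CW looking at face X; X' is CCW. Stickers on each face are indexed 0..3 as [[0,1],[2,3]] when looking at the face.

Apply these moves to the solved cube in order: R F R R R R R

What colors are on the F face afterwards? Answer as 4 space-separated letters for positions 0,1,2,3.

After move 1 (R): R=RRRR U=WGWG F=GYGY D=YBYB B=WBWB
After move 2 (F): F=GGYY U=WGOO R=WRGR D=RRYB L=OYOB
After move 3 (R): R=GWRR U=WGOY F=GRYB D=RWYW B=OBGB
After move 4 (R): R=RGRW U=WROB F=GWYW D=RGYO B=YBGB
After move 5 (R): R=RRWG U=WWOW F=GGYO D=RGYY B=BBRB
After move 6 (R): R=WRGR U=WGOO F=GGYY D=RRYB B=WBWB
After move 7 (R): R=GWRR U=WGOY F=GRYB D=RWYW B=OBGB
Query: F face = GRYB

Answer: G R Y B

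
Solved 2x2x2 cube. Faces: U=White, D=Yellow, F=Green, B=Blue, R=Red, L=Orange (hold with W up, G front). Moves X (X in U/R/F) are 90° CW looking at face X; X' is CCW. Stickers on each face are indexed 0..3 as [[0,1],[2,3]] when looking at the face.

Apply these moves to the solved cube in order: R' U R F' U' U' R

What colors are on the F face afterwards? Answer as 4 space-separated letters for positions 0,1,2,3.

After move 1 (R'): R=RRRR U=WBWB F=GWGW D=YGYG B=YBYB
After move 2 (U): U=WWBB F=RRGW R=YBRR B=OOYB L=GWOO
After move 3 (R): R=RYRB U=WRBW F=RGGG D=YYYO B=BOWB
After move 4 (F'): F=GGRG U=WRRR R=YYYB D=WOYO L=GWOB
After move 5 (U'): U=RRWR F=GWRG R=GGYB B=YYWB L=BOOB
After move 6 (U'): U=RRRW F=BORG R=GWYB B=GGWB L=YYOB
After move 7 (R): R=YGBW U=RORG F=BORO D=WWYG B=WGRB
Query: F face = BORO

Answer: B O R O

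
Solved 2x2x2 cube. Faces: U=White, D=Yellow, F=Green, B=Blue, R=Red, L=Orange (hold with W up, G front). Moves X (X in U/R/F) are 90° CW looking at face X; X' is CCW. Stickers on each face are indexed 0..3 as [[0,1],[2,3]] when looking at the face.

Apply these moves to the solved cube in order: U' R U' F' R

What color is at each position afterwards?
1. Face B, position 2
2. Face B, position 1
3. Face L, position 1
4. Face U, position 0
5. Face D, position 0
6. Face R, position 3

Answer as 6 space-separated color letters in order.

Answer: G G W O R Y

Derivation:
After move 1 (U'): U=WWWW F=OOGG R=GGRR B=RRBB L=BBOO
After move 2 (R): R=RGRG U=WOWG F=OYGY D=YBYR B=WRWB
After move 3 (U'): U=OGWW F=BBGY R=OYRG B=RGWB L=WROO
After move 4 (F'): F=BYBG U=OGOR R=BYYG D=ROYR L=WWOW
After move 5 (R): R=YBGY U=OYOG F=BOBR D=RWYR B=RGGB
Query 1: B[2] = G
Query 2: B[1] = G
Query 3: L[1] = W
Query 4: U[0] = O
Query 5: D[0] = R
Query 6: R[3] = Y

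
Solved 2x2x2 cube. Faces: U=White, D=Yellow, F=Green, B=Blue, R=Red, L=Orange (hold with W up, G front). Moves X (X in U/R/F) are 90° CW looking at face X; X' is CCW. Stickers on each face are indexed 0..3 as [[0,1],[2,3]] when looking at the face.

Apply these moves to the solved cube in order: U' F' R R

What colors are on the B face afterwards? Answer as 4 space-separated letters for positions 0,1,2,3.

After move 1 (U'): U=WWWW F=OOGG R=GGRR B=RRBB L=BBOO
After move 2 (F'): F=OGOG U=WWGR R=YGYR D=BOYY L=BWOW
After move 3 (R): R=YYRG U=WGGG F=OOOY D=BBYR B=RRWB
After move 4 (R): R=RYGY U=WOGY F=OBOR D=BWYR B=GRGB
Query: B face = GRGB

Answer: G R G B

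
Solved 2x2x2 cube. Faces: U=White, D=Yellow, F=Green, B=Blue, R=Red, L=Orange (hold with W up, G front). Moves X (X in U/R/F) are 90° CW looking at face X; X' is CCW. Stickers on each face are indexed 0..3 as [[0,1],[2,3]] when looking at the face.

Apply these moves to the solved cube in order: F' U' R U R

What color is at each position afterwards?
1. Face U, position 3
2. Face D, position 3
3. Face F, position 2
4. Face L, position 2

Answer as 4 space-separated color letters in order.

After move 1 (F'): F=GGGG U=WWRR R=YRYR D=OOYY L=OWOW
After move 2 (U'): U=WRWR F=OWGG R=GGYR B=YRBB L=BBOW
After move 3 (R): R=YGRG U=WWWG F=OOGY D=OBYY B=RRRB
After move 4 (U): U=WWGW F=YGGY R=RRRG B=BBRB L=OOOW
After move 5 (R): R=RRGR U=WGGY F=YBGY D=ORYB B=WBWB
Query 1: U[3] = Y
Query 2: D[3] = B
Query 3: F[2] = G
Query 4: L[2] = O

Answer: Y B G O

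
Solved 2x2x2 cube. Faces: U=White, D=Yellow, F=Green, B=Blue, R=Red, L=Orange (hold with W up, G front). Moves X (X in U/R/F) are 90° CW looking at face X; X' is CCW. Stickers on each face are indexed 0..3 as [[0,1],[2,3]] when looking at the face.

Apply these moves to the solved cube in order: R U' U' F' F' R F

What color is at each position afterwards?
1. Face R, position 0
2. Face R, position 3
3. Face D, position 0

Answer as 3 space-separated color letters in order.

Answer: B O R

Derivation:
After move 1 (R): R=RRRR U=WGWG F=GYGY D=YBYB B=WBWB
After move 2 (U'): U=GGWW F=OOGY R=GYRR B=RRWB L=WBOO
After move 3 (U'): U=GWGW F=WBGY R=OORR B=GYWB L=RROO
After move 4 (F'): F=BYWG U=GWOR R=BOYR D=ROYB L=RWOG
After move 5 (F'): F=YGBW U=GWBY R=OORR D=WGYB L=RROO
After move 6 (R): R=RORO U=GGBW F=YGBB D=WWYG B=YYWB
After move 7 (F): F=BYBG U=GGOR R=BOWO D=RRYG L=RWOW
Query 1: R[0] = B
Query 2: R[3] = O
Query 3: D[0] = R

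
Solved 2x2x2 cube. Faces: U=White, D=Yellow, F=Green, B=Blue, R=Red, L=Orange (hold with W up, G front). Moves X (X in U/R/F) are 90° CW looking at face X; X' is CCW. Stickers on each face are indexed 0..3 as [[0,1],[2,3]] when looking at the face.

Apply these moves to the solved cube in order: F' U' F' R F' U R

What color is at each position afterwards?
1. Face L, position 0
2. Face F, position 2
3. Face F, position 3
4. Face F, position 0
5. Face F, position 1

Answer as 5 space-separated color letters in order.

Answer: W W Y B W

Derivation:
After move 1 (F'): F=GGGG U=WWRR R=YRYR D=OOYY L=OWOW
After move 2 (U'): U=WRWR F=OWGG R=GGYR B=YRBB L=BBOW
After move 3 (F'): F=WGOG U=WRGY R=OGOR D=BWYY L=BROW
After move 4 (R): R=OORG U=WGGG F=WWOY D=BBYY B=YRRB
After move 5 (F'): F=WYWO U=WGOR R=BOBG D=RWYY L=BGOG
After move 6 (U): U=OWRG F=BOWO R=YRBG B=BGRB L=WYOG
After move 7 (R): R=BYGR U=OORO F=BWWY D=RRYB B=GGWB
Query 1: L[0] = W
Query 2: F[2] = W
Query 3: F[3] = Y
Query 4: F[0] = B
Query 5: F[1] = W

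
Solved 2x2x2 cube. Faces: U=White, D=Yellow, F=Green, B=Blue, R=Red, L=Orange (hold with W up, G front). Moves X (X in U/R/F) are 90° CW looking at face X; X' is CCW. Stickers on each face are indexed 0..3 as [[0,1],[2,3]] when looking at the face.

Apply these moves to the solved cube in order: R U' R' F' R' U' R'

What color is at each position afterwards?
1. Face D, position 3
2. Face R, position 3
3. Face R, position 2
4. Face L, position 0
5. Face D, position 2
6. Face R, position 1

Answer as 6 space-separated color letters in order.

Answer: G O G Y Y Y

Derivation:
After move 1 (R): R=RRRR U=WGWG F=GYGY D=YBYB B=WBWB
After move 2 (U'): U=GGWW F=OOGY R=GYRR B=RRWB L=WBOO
After move 3 (R'): R=YRGR U=GWWR F=OGGW D=YOYY B=BRBB
After move 4 (F'): F=GWOG U=GWYG R=ORYR D=BOYY L=WROW
After move 5 (R'): R=RROY U=GBYB F=GWOG D=BWYG B=YROB
After move 6 (U'): U=BBGY F=WROG R=GWOY B=RROB L=YROW
After move 7 (R'): R=WYGO U=BOGR F=WBOY D=BRYG B=GRWB
Query 1: D[3] = G
Query 2: R[3] = O
Query 3: R[2] = G
Query 4: L[0] = Y
Query 5: D[2] = Y
Query 6: R[1] = Y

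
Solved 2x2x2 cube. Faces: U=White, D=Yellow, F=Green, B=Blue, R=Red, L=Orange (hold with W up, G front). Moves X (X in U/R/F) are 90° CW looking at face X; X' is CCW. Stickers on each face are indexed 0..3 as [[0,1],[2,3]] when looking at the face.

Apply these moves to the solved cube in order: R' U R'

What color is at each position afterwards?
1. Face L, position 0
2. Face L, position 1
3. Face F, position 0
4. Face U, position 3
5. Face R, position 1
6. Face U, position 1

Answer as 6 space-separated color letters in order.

After move 1 (R'): R=RRRR U=WBWB F=GWGW D=YGYG B=YBYB
After move 2 (U): U=WWBB F=RRGW R=YBRR B=OOYB L=GWOO
After move 3 (R'): R=BRYR U=WYBO F=RWGB D=YRYW B=GOGB
Query 1: L[0] = G
Query 2: L[1] = W
Query 3: F[0] = R
Query 4: U[3] = O
Query 5: R[1] = R
Query 6: U[1] = Y

Answer: G W R O R Y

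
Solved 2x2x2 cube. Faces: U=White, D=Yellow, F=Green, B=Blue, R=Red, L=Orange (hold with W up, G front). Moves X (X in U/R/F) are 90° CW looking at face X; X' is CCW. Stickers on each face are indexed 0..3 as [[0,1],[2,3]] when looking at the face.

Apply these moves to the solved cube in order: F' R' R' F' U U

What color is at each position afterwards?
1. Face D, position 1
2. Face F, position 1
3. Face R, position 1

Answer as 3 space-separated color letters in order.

Answer: W B Y

Derivation:
After move 1 (F'): F=GGGG U=WWRR R=YRYR D=OOYY L=OWOW
After move 2 (R'): R=RRYY U=WBRB F=GWGR D=OGYG B=YBOB
After move 3 (R'): R=RYRY U=WORY F=GBGB D=OWYR B=GBGB
After move 4 (F'): F=BBGG U=WORR R=WYOY D=WWYR L=OYOR
After move 5 (U): U=RWRO F=WYGG R=GBOY B=OYGB L=BBOR
After move 6 (U): U=RROW F=GBGG R=OYOY B=BBGB L=WYOR
Query 1: D[1] = W
Query 2: F[1] = B
Query 3: R[1] = Y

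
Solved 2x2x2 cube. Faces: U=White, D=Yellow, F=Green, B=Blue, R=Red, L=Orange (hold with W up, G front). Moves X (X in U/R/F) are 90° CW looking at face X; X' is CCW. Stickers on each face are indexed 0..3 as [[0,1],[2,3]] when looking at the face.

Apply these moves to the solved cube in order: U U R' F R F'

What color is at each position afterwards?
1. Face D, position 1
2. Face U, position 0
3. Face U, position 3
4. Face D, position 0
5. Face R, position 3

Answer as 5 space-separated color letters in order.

After move 1 (U): U=WWWW F=RRGG R=BBRR B=OOBB L=GGOO
After move 2 (U): U=WWWW F=BBGG R=OORR B=GGBB L=RROO
After move 3 (R'): R=OROR U=WBWG F=BWGW D=YBYG B=YGYB
After move 4 (F): F=GBWW U=WBOR R=WRGR D=OOYG L=RYOB
After move 5 (R): R=GWRR U=WBOW F=GOWG D=OYYY B=RGBB
After move 6 (F'): F=OGGW U=WBGR R=YWOR D=YBYY L=RWOO
Query 1: D[1] = B
Query 2: U[0] = W
Query 3: U[3] = R
Query 4: D[0] = Y
Query 5: R[3] = R

Answer: B W R Y R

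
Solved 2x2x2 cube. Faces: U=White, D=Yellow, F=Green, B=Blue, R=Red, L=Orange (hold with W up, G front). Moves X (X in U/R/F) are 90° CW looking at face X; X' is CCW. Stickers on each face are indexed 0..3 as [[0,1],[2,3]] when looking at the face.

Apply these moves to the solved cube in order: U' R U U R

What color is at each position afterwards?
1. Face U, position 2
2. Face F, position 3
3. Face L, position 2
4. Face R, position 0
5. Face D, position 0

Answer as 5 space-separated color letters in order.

Answer: O R O R Y

Derivation:
After move 1 (U'): U=WWWW F=OOGG R=GGRR B=RRBB L=BBOO
After move 2 (R): R=RGRG U=WOWG F=OYGY D=YBYR B=WRWB
After move 3 (U): U=WWGO F=RGGY R=WRRG B=BBWB L=OYOO
After move 4 (U): U=GWOW F=WRGY R=BBRG B=OYWB L=RGOO
After move 5 (R): R=RBGB U=GROY F=WBGR D=YWYO B=WYWB
Query 1: U[2] = O
Query 2: F[3] = R
Query 3: L[2] = O
Query 4: R[0] = R
Query 5: D[0] = Y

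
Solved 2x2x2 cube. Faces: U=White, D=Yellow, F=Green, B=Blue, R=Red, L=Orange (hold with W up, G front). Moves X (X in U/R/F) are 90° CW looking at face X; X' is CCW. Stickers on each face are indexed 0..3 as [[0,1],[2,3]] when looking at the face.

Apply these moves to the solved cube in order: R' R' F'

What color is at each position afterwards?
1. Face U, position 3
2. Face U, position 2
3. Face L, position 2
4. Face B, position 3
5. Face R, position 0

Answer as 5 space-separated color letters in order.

After move 1 (R'): R=RRRR U=WBWB F=GWGW D=YGYG B=YBYB
After move 2 (R'): R=RRRR U=WYWY F=GBGB D=YWYW B=GBGB
After move 3 (F'): F=BBGG U=WYRR R=WRYR D=OOYW L=OYOW
Query 1: U[3] = R
Query 2: U[2] = R
Query 3: L[2] = O
Query 4: B[3] = B
Query 5: R[0] = W

Answer: R R O B W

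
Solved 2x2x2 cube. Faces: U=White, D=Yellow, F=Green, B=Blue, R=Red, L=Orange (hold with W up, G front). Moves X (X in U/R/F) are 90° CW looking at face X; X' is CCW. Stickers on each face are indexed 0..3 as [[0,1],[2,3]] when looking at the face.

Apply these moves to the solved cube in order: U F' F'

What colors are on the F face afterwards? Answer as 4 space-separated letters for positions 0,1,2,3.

After move 1 (U): U=WWWW F=RRGG R=BBRR B=OOBB L=GGOO
After move 2 (F'): F=RGRG U=WWBR R=YBYR D=GOYY L=GWOW
After move 3 (F'): F=GGRR U=WWYY R=OBGR D=WWYY L=GROB
Query: F face = GGRR

Answer: G G R R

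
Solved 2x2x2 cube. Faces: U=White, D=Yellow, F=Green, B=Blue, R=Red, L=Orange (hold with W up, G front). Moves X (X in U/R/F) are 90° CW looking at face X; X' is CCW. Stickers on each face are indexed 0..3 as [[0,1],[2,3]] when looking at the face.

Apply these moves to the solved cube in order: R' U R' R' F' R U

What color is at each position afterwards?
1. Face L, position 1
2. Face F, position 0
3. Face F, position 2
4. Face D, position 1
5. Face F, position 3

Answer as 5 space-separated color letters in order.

Answer: O Y R R B

Derivation:
After move 1 (R'): R=RRRR U=WBWB F=GWGW D=YGYG B=YBYB
After move 2 (U): U=WWBB F=RRGW R=YBRR B=OOYB L=GWOO
After move 3 (R'): R=BRYR U=WYBO F=RWGB D=YRYW B=GOGB
After move 4 (R'): R=RRBY U=WGBG F=RYGO D=YWYB B=WORB
After move 5 (F'): F=YORG U=WGRB R=WRYY D=WOYB L=GGOB
After move 6 (R): R=YWYR U=WORG F=YORB D=WRYW B=BOGB
After move 7 (U): U=RWGO F=YWRB R=BOYR B=GGGB L=YOOB
Query 1: L[1] = O
Query 2: F[0] = Y
Query 3: F[2] = R
Query 4: D[1] = R
Query 5: F[3] = B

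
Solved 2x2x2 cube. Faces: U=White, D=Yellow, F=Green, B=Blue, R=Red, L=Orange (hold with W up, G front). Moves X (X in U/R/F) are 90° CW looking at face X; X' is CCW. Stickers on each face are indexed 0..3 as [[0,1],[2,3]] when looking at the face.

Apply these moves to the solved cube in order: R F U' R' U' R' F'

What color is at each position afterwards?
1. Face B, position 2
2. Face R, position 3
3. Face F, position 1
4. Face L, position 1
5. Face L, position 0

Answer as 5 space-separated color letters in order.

Answer: Y G W G B

Derivation:
After move 1 (R): R=RRRR U=WGWG F=GYGY D=YBYB B=WBWB
After move 2 (F): F=GGYY U=WGOO R=WRGR D=RRYB L=OYOB
After move 3 (U'): U=GOWO F=OYYY R=GGGR B=WRWB L=WBOB
After move 4 (R'): R=GRGG U=GWWW F=OOYO D=RYYY B=BRRB
After move 5 (U'): U=WWGW F=WBYO R=OOGG B=GRRB L=BROB
After move 6 (R'): R=OGOG U=WRGG F=WWYW D=RBYO B=YRYB
After move 7 (F'): F=WWWY U=WROO R=BGRG D=RBYO L=BGOG
Query 1: B[2] = Y
Query 2: R[3] = G
Query 3: F[1] = W
Query 4: L[1] = G
Query 5: L[0] = B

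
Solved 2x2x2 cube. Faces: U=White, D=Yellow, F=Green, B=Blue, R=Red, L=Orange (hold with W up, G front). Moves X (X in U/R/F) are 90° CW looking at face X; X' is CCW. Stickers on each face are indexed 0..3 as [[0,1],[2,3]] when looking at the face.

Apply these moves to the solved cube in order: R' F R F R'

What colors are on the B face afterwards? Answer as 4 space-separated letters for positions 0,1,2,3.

Answer: Y B B B

Derivation:
After move 1 (R'): R=RRRR U=WBWB F=GWGW D=YGYG B=YBYB
After move 2 (F): F=GGWW U=WBOO R=WRBR D=RRYG L=OYOG
After move 3 (R): R=BWRR U=WGOW F=GRWG D=RYYY B=OBBB
After move 4 (F): F=WGGR U=WGGY R=OWWR D=RBYY L=OROY
After move 5 (R'): R=WROW U=WBGO F=WGGY D=RGYR B=YBBB
Query: B face = YBBB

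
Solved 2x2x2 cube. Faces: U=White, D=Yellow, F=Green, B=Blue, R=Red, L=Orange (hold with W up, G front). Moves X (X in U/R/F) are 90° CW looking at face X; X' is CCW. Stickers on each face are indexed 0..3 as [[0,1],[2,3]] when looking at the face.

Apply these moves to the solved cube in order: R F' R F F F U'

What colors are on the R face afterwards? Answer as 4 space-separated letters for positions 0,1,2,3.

Answer: O B O R

Derivation:
After move 1 (R): R=RRRR U=WGWG F=GYGY D=YBYB B=WBWB
After move 2 (F'): F=YYGG U=WGRR R=BRYR D=OOYB L=OGOW
After move 3 (R): R=YBRR U=WYRG F=YOGB D=OWYW B=RBGB
After move 4 (F): F=GYBO U=WYWG R=RBGR D=RYYW L=OOOW
After move 5 (F): F=BGOY U=WYWO R=WBGR D=GRYW L=OROY
After move 6 (F): F=OBYG U=WYYR R=WBOR D=GWYW L=OGOR
After move 7 (U'): U=YRWY F=OGYG R=OBOR B=WBGB L=RBOR
Query: R face = OBOR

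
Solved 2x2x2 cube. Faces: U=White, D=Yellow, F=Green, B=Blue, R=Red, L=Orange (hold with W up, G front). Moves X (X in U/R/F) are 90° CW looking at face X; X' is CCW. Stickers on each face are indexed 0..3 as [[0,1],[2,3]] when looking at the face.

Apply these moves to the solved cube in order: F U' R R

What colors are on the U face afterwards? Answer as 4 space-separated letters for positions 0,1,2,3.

After move 1 (F): F=GGGG U=WWOO R=WRWR D=RRYY L=OYOY
After move 2 (U'): U=WOWO F=OYGG R=GGWR B=WRBB L=BBOY
After move 3 (R): R=WGRG U=WYWG F=ORGY D=RBYW B=OROB
After move 4 (R): R=RWGG U=WRWY F=OBGW D=ROYO B=GRYB
Query: U face = WRWY

Answer: W R W Y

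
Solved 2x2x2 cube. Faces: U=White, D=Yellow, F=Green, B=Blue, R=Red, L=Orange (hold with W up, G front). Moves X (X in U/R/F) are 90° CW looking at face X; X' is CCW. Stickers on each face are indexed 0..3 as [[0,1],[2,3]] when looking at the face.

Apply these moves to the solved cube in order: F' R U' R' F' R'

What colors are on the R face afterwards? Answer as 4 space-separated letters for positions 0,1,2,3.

After move 1 (F'): F=GGGG U=WWRR R=YRYR D=OOYY L=OWOW
After move 2 (R): R=YYRR U=WGRG F=GOGY D=OBYB B=RBWB
After move 3 (U'): U=GGWR F=OWGY R=GORR B=YYWB L=RBOW
After move 4 (R'): R=ORGR U=GWWY F=OGGR D=OWYY B=BYBB
After move 5 (F'): F=GROG U=GWOG R=WROR D=BWYY L=RYOW
After move 6 (R'): R=RRWO U=GBOB F=GWOG D=BRYG B=YYWB
Query: R face = RRWO

Answer: R R W O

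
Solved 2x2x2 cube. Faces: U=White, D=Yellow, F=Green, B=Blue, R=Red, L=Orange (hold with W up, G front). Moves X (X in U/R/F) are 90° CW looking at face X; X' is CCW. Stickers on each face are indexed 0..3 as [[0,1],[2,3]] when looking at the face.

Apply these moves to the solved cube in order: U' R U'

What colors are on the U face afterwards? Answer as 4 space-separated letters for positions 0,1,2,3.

After move 1 (U'): U=WWWW F=OOGG R=GGRR B=RRBB L=BBOO
After move 2 (R): R=RGRG U=WOWG F=OYGY D=YBYR B=WRWB
After move 3 (U'): U=OGWW F=BBGY R=OYRG B=RGWB L=WROO
Query: U face = OGWW

Answer: O G W W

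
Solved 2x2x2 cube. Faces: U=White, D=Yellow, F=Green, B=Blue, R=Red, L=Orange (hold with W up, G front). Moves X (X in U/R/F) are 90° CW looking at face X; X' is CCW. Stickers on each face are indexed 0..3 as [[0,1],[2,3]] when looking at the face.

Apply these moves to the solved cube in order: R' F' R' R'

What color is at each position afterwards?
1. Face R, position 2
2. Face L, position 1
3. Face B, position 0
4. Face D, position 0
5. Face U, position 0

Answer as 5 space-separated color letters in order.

Answer: R B G O W

Derivation:
After move 1 (R'): R=RRRR U=WBWB F=GWGW D=YGYG B=YBYB
After move 2 (F'): F=WWGG U=WBRR R=GRYR D=OOYG L=OBOW
After move 3 (R'): R=RRGY U=WYRY F=WBGR D=OWYG B=GBOB
After move 4 (R'): R=RYRG U=WORG F=WYGY D=OBYR B=GBWB
Query 1: R[2] = R
Query 2: L[1] = B
Query 3: B[0] = G
Query 4: D[0] = O
Query 5: U[0] = W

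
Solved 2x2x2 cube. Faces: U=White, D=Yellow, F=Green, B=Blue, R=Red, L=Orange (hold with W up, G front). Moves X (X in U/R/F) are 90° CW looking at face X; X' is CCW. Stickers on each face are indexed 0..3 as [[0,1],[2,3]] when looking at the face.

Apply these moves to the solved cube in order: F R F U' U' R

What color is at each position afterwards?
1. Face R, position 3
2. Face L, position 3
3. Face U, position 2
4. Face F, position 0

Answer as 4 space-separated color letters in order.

Answer: R B G O

Derivation:
After move 1 (F): F=GGGG U=WWOO R=WRWR D=RRYY L=OYOY
After move 2 (R): R=WWRR U=WGOG F=GRGY D=RBYB B=OBWB
After move 3 (F): F=GGYR U=WGYY R=OWGR D=RWYB L=OROB
After move 4 (U'): U=GYWY F=ORYR R=GGGR B=OWWB L=OBOB
After move 5 (U'): U=YYGW F=OBYR R=ORGR B=GGWB L=OWOB
After move 6 (R): R=GORR U=YBGR F=OWYB D=RWYG B=WGYB
Query 1: R[3] = R
Query 2: L[3] = B
Query 3: U[2] = G
Query 4: F[0] = O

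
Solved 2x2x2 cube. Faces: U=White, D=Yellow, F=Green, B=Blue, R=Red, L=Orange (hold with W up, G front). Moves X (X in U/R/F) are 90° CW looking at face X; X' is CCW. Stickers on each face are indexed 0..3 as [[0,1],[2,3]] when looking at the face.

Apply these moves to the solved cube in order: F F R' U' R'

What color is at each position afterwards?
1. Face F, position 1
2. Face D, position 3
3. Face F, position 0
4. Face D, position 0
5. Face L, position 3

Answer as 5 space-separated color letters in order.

Answer: B Y O W R

Derivation:
After move 1 (F): F=GGGG U=WWOO R=WRWR D=RRYY L=OYOY
After move 2 (F): F=GGGG U=WWYY R=OROR D=WWYY L=OROR
After move 3 (R'): R=RROO U=WBYB F=GWGY D=WGYG B=YBWB
After move 4 (U'): U=BBWY F=ORGY R=GWOO B=RRWB L=YBOR
After move 5 (R'): R=WOGO U=BWWR F=OBGY D=WRYY B=GRGB
Query 1: F[1] = B
Query 2: D[3] = Y
Query 3: F[0] = O
Query 4: D[0] = W
Query 5: L[3] = R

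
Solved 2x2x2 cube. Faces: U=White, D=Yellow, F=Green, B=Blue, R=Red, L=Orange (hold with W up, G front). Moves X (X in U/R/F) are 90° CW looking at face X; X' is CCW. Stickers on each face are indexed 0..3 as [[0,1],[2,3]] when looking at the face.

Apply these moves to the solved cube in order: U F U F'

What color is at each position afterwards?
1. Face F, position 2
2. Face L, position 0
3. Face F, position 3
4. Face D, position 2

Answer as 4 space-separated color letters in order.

Answer: W G G Y

Derivation:
After move 1 (U): U=WWWW F=RRGG R=BBRR B=OOBB L=GGOO
After move 2 (F): F=GRGR U=WWOG R=WBWR D=RBYY L=GYOY
After move 3 (U): U=OWGW F=WBGR R=OOWR B=GYBB L=GROY
After move 4 (F'): F=BRWG U=OWOW R=BORR D=RYYY L=GWOG
Query 1: F[2] = W
Query 2: L[0] = G
Query 3: F[3] = G
Query 4: D[2] = Y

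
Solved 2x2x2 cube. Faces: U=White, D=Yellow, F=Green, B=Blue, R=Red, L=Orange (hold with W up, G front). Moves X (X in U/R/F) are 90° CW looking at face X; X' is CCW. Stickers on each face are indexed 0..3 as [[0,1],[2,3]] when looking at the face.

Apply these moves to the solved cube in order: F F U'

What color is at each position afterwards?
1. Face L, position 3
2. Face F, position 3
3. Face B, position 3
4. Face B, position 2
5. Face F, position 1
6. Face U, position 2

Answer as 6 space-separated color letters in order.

After move 1 (F): F=GGGG U=WWOO R=WRWR D=RRYY L=OYOY
After move 2 (F): F=GGGG U=WWYY R=OROR D=WWYY L=OROR
After move 3 (U'): U=WYWY F=ORGG R=GGOR B=ORBB L=BBOR
Query 1: L[3] = R
Query 2: F[3] = G
Query 3: B[3] = B
Query 4: B[2] = B
Query 5: F[1] = R
Query 6: U[2] = W

Answer: R G B B R W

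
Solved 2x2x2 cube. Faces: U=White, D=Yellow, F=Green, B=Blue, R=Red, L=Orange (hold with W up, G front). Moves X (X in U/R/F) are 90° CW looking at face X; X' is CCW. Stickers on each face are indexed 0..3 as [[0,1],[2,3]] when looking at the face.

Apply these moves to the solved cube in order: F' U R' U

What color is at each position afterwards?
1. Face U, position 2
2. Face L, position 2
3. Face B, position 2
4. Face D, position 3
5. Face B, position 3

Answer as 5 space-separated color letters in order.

Answer: O O O G B

Derivation:
After move 1 (F'): F=GGGG U=WWRR R=YRYR D=OOYY L=OWOW
After move 2 (U): U=RWRW F=YRGG R=BBYR B=OWBB L=GGOW
After move 3 (R'): R=BRBY U=RBRO F=YWGW D=ORYG B=YWOB
After move 4 (U): U=RROB F=BRGW R=YWBY B=GGOB L=YWOW
Query 1: U[2] = O
Query 2: L[2] = O
Query 3: B[2] = O
Query 4: D[3] = G
Query 5: B[3] = B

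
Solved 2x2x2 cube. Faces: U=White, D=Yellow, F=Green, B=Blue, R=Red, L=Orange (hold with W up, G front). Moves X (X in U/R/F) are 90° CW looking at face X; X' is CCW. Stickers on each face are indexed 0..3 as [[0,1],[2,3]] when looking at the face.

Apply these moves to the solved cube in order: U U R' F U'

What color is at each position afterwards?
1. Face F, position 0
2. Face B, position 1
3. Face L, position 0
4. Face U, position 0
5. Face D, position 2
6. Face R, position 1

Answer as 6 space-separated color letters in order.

Answer: R R Y B Y B

Derivation:
After move 1 (U): U=WWWW F=RRGG R=BBRR B=OOBB L=GGOO
After move 2 (U): U=WWWW F=BBGG R=OORR B=GGBB L=RROO
After move 3 (R'): R=OROR U=WBWG F=BWGW D=YBYG B=YGYB
After move 4 (F): F=GBWW U=WBOR R=WRGR D=OOYG L=RYOB
After move 5 (U'): U=BRWO F=RYWW R=GBGR B=WRYB L=YGOB
Query 1: F[0] = R
Query 2: B[1] = R
Query 3: L[0] = Y
Query 4: U[0] = B
Query 5: D[2] = Y
Query 6: R[1] = B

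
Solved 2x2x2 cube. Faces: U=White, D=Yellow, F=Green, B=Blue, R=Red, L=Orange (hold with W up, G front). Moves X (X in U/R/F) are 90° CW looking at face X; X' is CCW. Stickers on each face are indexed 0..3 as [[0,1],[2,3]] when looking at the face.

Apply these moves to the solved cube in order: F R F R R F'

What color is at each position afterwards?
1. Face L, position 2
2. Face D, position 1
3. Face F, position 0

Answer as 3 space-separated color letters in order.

After move 1 (F): F=GGGG U=WWOO R=WRWR D=RRYY L=OYOY
After move 2 (R): R=WWRR U=WGOG F=GRGY D=RBYB B=OBWB
After move 3 (F): F=GGYR U=WGYY R=OWGR D=RWYB L=OROB
After move 4 (R): R=GORW U=WGYR F=GWYB D=RWYO B=YBGB
After move 5 (R): R=RGWO U=WWYB F=GWYO D=RGYY B=RBGB
After move 6 (F'): F=WOGY U=WWRW R=GGRO D=RBYY L=OBOY
Query 1: L[2] = O
Query 2: D[1] = B
Query 3: F[0] = W

Answer: O B W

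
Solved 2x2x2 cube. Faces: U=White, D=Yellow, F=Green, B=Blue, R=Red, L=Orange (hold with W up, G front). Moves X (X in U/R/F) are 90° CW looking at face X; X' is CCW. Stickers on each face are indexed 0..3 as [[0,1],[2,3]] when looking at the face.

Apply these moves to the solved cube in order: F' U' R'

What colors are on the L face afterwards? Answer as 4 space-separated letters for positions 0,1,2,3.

After move 1 (F'): F=GGGG U=WWRR R=YRYR D=OOYY L=OWOW
After move 2 (U'): U=WRWR F=OWGG R=GGYR B=YRBB L=BBOW
After move 3 (R'): R=GRGY U=WBWY F=ORGR D=OWYG B=YROB
Query: L face = BBOW

Answer: B B O W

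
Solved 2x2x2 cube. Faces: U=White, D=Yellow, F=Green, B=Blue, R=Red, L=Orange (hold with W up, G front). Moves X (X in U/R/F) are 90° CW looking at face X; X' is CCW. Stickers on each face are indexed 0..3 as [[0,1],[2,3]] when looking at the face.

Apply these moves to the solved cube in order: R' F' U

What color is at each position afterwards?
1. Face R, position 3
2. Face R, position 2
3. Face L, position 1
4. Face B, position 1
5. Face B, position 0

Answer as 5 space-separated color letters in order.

After move 1 (R'): R=RRRR U=WBWB F=GWGW D=YGYG B=YBYB
After move 2 (F'): F=WWGG U=WBRR R=GRYR D=OOYG L=OBOW
After move 3 (U): U=RWRB F=GRGG R=YBYR B=OBYB L=WWOW
Query 1: R[3] = R
Query 2: R[2] = Y
Query 3: L[1] = W
Query 4: B[1] = B
Query 5: B[0] = O

Answer: R Y W B O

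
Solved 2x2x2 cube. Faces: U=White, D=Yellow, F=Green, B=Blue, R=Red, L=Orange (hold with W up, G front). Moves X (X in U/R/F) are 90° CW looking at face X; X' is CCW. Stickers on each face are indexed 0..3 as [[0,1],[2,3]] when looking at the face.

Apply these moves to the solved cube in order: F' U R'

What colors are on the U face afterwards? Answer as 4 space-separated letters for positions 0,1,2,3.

Answer: R B R O

Derivation:
After move 1 (F'): F=GGGG U=WWRR R=YRYR D=OOYY L=OWOW
After move 2 (U): U=RWRW F=YRGG R=BBYR B=OWBB L=GGOW
After move 3 (R'): R=BRBY U=RBRO F=YWGW D=ORYG B=YWOB
Query: U face = RBRO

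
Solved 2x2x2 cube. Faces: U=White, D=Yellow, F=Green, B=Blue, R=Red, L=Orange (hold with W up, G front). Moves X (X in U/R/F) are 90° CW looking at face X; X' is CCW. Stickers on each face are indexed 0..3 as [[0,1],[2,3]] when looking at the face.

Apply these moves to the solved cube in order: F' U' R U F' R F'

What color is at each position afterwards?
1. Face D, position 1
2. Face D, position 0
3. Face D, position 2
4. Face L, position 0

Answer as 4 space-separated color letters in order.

Answer: G W Y O

Derivation:
After move 1 (F'): F=GGGG U=WWRR R=YRYR D=OOYY L=OWOW
After move 2 (U'): U=WRWR F=OWGG R=GGYR B=YRBB L=BBOW
After move 3 (R): R=YGRG U=WWWG F=OOGY D=OBYY B=RRRB
After move 4 (U): U=WWGW F=YGGY R=RRRG B=BBRB L=OOOW
After move 5 (F'): F=GYYG U=WWRR R=BROG D=OWYY L=OWOG
After move 6 (R): R=OBGR U=WYRG F=GWYY D=ORYB B=RBWB
After move 7 (F'): F=WYGY U=WYOG R=RBOR D=WGYB L=OGOR
Query 1: D[1] = G
Query 2: D[0] = W
Query 3: D[2] = Y
Query 4: L[0] = O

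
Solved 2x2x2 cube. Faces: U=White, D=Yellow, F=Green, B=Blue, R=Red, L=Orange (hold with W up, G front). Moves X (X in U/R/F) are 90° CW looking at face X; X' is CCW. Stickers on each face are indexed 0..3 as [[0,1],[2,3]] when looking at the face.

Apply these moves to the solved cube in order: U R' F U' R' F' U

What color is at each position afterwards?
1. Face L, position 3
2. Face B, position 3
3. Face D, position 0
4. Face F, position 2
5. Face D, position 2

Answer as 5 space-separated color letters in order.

After move 1 (U): U=WWWW F=RRGG R=BBRR B=OOBB L=GGOO
After move 2 (R'): R=BRBR U=WBWO F=RWGW D=YRYG B=YOYB
After move 3 (F): F=GRWW U=WBOG R=WROR D=BBYG L=GYOR
After move 4 (U'): U=BGWO F=GYWW R=GROR B=WRYB L=YOOR
After move 5 (R'): R=RRGO U=BYWW F=GGWO D=BYYW B=GRBB
After move 6 (F'): F=GOGW U=BYRG R=YRBO D=ORYW L=YWOW
After move 7 (U): U=RBGY F=YRGW R=GRBO B=YWBB L=GOOW
Query 1: L[3] = W
Query 2: B[3] = B
Query 3: D[0] = O
Query 4: F[2] = G
Query 5: D[2] = Y

Answer: W B O G Y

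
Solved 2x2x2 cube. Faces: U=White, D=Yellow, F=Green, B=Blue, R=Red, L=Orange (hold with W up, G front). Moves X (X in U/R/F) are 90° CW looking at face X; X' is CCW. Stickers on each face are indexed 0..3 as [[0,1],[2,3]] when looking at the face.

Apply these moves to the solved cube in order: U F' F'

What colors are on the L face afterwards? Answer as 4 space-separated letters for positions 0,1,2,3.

After move 1 (U): U=WWWW F=RRGG R=BBRR B=OOBB L=GGOO
After move 2 (F'): F=RGRG U=WWBR R=YBYR D=GOYY L=GWOW
After move 3 (F'): F=GGRR U=WWYY R=OBGR D=WWYY L=GROB
Query: L face = GROB

Answer: G R O B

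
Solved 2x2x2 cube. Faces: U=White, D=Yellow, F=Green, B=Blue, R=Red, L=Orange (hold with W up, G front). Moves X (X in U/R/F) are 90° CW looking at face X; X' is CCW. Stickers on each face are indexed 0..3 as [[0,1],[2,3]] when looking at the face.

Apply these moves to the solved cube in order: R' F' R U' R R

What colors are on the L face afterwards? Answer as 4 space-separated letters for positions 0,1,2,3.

Answer: R B O W

Derivation:
After move 1 (R'): R=RRRR U=WBWB F=GWGW D=YGYG B=YBYB
After move 2 (F'): F=WWGG U=WBRR R=GRYR D=OOYG L=OBOW
After move 3 (R): R=YGRR U=WWRG F=WOGG D=OYYY B=RBBB
After move 4 (U'): U=WGWR F=OBGG R=WORR B=YGBB L=RBOW
After move 5 (R): R=RWRO U=WBWG F=OYGY D=OBYY B=RGGB
After move 6 (R): R=RROW U=WYWY F=OBGY D=OGYR B=GGBB
Query: L face = RBOW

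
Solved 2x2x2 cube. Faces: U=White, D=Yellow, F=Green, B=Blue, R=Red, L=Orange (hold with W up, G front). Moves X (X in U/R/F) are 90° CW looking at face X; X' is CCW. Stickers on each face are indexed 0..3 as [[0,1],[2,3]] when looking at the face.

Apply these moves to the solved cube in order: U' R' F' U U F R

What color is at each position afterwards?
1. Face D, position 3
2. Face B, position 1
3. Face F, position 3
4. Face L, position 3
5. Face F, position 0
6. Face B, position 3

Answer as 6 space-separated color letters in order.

After move 1 (U'): U=WWWW F=OOGG R=GGRR B=RRBB L=BBOO
After move 2 (R'): R=GRGR U=WBWR F=OWGW D=YOYG B=YRYB
After move 3 (F'): F=WWOG U=WBGG R=ORYR D=BOYG L=BROW
After move 4 (U): U=GWGB F=OROG R=YRYR B=BRYB L=WWOW
After move 5 (U): U=GGBW F=YROG R=BRYR B=WWYB L=OROW
After move 6 (F): F=OYGR U=GGWR R=BRWR D=YBYG L=OBOO
After move 7 (R): R=WBRR U=GYWR F=OBGG D=YYYW B=RWGB
Query 1: D[3] = W
Query 2: B[1] = W
Query 3: F[3] = G
Query 4: L[3] = O
Query 5: F[0] = O
Query 6: B[3] = B

Answer: W W G O O B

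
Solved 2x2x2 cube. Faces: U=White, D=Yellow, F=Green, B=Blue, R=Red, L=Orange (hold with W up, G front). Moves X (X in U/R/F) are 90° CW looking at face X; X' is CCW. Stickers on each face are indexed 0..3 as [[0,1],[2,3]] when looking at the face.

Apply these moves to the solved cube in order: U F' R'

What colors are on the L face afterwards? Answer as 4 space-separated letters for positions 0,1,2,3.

Answer: G W O W

Derivation:
After move 1 (U): U=WWWW F=RRGG R=BBRR B=OOBB L=GGOO
After move 2 (F'): F=RGRG U=WWBR R=YBYR D=GOYY L=GWOW
After move 3 (R'): R=BRYY U=WBBO F=RWRR D=GGYG B=YOOB
Query: L face = GWOW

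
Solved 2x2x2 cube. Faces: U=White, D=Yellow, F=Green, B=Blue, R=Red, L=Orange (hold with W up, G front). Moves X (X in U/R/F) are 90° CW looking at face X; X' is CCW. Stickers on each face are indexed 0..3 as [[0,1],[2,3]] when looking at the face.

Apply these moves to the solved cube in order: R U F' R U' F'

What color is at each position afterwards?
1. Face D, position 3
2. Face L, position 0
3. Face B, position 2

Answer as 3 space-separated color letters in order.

Answer: O R W

Derivation:
After move 1 (R): R=RRRR U=WGWG F=GYGY D=YBYB B=WBWB
After move 2 (U): U=WWGG F=RRGY R=WBRR B=OOWB L=GYOO
After move 3 (F'): F=RYRG U=WWWR R=BBYR D=YOYB L=GGOG
After move 4 (R): R=YBRB U=WYWG F=RORB D=YWYO B=ROWB
After move 5 (U'): U=YGWW F=GGRB R=RORB B=YBWB L=ROOG
After move 6 (F'): F=GBGR U=YGRR R=WOYB D=OGYO L=RWOW
Query 1: D[3] = O
Query 2: L[0] = R
Query 3: B[2] = W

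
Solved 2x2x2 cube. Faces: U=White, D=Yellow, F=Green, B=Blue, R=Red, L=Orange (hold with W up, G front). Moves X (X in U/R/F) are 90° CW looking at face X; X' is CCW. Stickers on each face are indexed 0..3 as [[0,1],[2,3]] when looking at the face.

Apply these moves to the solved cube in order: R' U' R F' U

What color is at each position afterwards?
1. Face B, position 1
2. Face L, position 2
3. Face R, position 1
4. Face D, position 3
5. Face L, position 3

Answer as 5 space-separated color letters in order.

Answer: W O R R W

Derivation:
After move 1 (R'): R=RRRR U=WBWB F=GWGW D=YGYG B=YBYB
After move 2 (U'): U=BBWW F=OOGW R=GWRR B=RRYB L=YBOO
After move 3 (R): R=RGRW U=BOWW F=OGGG D=YYYR B=WRBB
After move 4 (F'): F=GGOG U=BORR R=YGYW D=BOYR L=YWOW
After move 5 (U): U=RBRO F=YGOG R=WRYW B=YWBB L=GGOW
Query 1: B[1] = W
Query 2: L[2] = O
Query 3: R[1] = R
Query 4: D[3] = R
Query 5: L[3] = W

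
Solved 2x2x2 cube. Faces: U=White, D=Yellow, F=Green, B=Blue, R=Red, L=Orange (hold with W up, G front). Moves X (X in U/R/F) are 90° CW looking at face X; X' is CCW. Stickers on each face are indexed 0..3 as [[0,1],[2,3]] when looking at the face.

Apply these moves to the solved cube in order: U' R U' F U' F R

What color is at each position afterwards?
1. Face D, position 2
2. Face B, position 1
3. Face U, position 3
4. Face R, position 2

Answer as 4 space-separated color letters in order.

Answer: Y Y Y G

Derivation:
After move 1 (U'): U=WWWW F=OOGG R=GGRR B=RRBB L=BBOO
After move 2 (R): R=RGRG U=WOWG F=OYGY D=YBYR B=WRWB
After move 3 (U'): U=OGWW F=BBGY R=OYRG B=RGWB L=WROO
After move 4 (F): F=GBYB U=OGOR R=WYWG D=ROYR L=WYOB
After move 5 (U'): U=GROO F=WYYB R=GBWG B=WYWB L=RGOB
After move 6 (F): F=YWBY U=GRBG R=OBOG D=WGYR L=RROO
After move 7 (R): R=OOGB U=GWBY F=YGBR D=WWYW B=GYRB
Query 1: D[2] = Y
Query 2: B[1] = Y
Query 3: U[3] = Y
Query 4: R[2] = G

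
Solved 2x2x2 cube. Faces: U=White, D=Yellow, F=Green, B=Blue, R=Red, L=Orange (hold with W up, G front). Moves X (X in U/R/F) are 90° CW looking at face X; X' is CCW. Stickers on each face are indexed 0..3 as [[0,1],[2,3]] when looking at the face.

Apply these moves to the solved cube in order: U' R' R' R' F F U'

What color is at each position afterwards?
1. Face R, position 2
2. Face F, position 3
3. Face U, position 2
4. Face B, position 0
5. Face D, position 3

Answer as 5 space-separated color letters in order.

Answer: B O W O R

Derivation:
After move 1 (U'): U=WWWW F=OOGG R=GGRR B=RRBB L=BBOO
After move 2 (R'): R=GRGR U=WBWR F=OWGW D=YOYG B=YRYB
After move 3 (R'): R=RRGG U=WYWY F=OBGR D=YWYW B=GROB
After move 4 (R'): R=RGRG U=WOWG F=OYGY D=YBYR B=WRWB
After move 5 (F): F=GOYY U=WOOB R=WGGG D=RRYR L=BYOB
After move 6 (F): F=YGYO U=WOBY R=OGBG D=GWYR L=BROR
After move 7 (U'): U=OYWB F=BRYO R=YGBG B=OGWB L=WROR
Query 1: R[2] = B
Query 2: F[3] = O
Query 3: U[2] = W
Query 4: B[0] = O
Query 5: D[3] = R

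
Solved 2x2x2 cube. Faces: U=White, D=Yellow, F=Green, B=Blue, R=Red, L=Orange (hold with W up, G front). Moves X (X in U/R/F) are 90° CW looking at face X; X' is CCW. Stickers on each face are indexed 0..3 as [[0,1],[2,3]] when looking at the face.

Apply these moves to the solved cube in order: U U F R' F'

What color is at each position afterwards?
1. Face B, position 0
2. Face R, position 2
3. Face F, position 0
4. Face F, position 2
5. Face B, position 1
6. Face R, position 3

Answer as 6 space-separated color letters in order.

After move 1 (U): U=WWWW F=RRGG R=BBRR B=OOBB L=GGOO
After move 2 (U): U=WWWW F=BBGG R=OORR B=GGBB L=RROO
After move 3 (F): F=GBGB U=WWOR R=WOWR D=ROYY L=RYOY
After move 4 (R'): R=ORWW U=WBOG F=GWGR D=RBYB B=YGOB
After move 5 (F'): F=WRGG U=WBOW R=BRRW D=YYYB L=RGOO
Query 1: B[0] = Y
Query 2: R[2] = R
Query 3: F[0] = W
Query 4: F[2] = G
Query 5: B[1] = G
Query 6: R[3] = W

Answer: Y R W G G W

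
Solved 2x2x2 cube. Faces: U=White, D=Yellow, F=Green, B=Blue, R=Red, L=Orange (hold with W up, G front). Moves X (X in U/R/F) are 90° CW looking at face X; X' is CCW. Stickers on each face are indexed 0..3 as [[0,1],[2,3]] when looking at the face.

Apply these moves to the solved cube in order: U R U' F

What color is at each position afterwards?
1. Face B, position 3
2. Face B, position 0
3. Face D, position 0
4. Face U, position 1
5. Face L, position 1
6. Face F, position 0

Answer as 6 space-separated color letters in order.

After move 1 (U): U=WWWW F=RRGG R=BBRR B=OOBB L=GGOO
After move 2 (R): R=RBRB U=WRWG F=RYGY D=YBYO B=WOWB
After move 3 (U'): U=RGWW F=GGGY R=RYRB B=RBWB L=WOOO
After move 4 (F): F=GGYG U=RGOO R=WYWB D=RRYO L=WYOB
Query 1: B[3] = B
Query 2: B[0] = R
Query 3: D[0] = R
Query 4: U[1] = G
Query 5: L[1] = Y
Query 6: F[0] = G

Answer: B R R G Y G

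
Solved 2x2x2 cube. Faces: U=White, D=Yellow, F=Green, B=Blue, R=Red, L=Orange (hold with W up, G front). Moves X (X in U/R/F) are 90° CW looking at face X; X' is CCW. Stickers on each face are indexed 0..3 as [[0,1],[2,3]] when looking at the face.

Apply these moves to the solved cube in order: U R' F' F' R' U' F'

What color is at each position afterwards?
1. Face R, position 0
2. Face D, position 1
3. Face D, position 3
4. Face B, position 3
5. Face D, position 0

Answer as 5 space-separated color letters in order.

Answer: G B R B O

Derivation:
After move 1 (U): U=WWWW F=RRGG R=BBRR B=OOBB L=GGOO
After move 2 (R'): R=BRBR U=WBWO F=RWGW D=YRYG B=YOYB
After move 3 (F'): F=WWRG U=WBBB R=RRYR D=GOYG L=GOOW
After move 4 (F'): F=WGWR U=WBRY R=ORGR D=OWYG L=GBOB
After move 5 (R'): R=RROG U=WYRY F=WBWY D=OGYR B=GOWB
After move 6 (U'): U=YYWR F=GBWY R=WBOG B=RRWB L=GOOB
After move 7 (F'): F=BYGW U=YYWO R=GBOG D=OBYR L=GROW
Query 1: R[0] = G
Query 2: D[1] = B
Query 3: D[3] = R
Query 4: B[3] = B
Query 5: D[0] = O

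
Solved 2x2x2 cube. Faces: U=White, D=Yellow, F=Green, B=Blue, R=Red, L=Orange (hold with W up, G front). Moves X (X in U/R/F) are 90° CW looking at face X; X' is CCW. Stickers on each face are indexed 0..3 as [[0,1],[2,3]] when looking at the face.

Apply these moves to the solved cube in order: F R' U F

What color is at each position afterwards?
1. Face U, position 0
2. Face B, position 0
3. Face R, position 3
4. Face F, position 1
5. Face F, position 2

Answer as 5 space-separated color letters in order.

After move 1 (F): F=GGGG U=WWOO R=WRWR D=RRYY L=OYOY
After move 2 (R'): R=RRWW U=WBOB F=GWGO D=RGYG B=YBRB
After move 3 (U): U=OWBB F=RRGO R=YBWW B=OYRB L=GWOY
After move 4 (F): F=GROR U=OWYW R=BBBW D=WYYG L=GROG
Query 1: U[0] = O
Query 2: B[0] = O
Query 3: R[3] = W
Query 4: F[1] = R
Query 5: F[2] = O

Answer: O O W R O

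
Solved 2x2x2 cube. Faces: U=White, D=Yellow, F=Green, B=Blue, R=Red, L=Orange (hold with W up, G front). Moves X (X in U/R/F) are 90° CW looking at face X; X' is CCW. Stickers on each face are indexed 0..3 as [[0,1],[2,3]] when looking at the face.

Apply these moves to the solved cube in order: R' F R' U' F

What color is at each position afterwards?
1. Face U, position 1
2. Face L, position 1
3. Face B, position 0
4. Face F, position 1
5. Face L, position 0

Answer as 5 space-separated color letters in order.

After move 1 (R'): R=RRRR U=WBWB F=GWGW D=YGYG B=YBYB
After move 2 (F): F=GGWW U=WBOO R=WRBR D=RRYG L=OYOG
After move 3 (R'): R=RRWB U=WYOY F=GBWO D=RGYW B=GBRB
After move 4 (U'): U=YYWO F=OYWO R=GBWB B=RRRB L=GBOG
After move 5 (F): F=WOOY U=YYGB R=WBOB D=WGYW L=GROG
Query 1: U[1] = Y
Query 2: L[1] = R
Query 3: B[0] = R
Query 4: F[1] = O
Query 5: L[0] = G

Answer: Y R R O G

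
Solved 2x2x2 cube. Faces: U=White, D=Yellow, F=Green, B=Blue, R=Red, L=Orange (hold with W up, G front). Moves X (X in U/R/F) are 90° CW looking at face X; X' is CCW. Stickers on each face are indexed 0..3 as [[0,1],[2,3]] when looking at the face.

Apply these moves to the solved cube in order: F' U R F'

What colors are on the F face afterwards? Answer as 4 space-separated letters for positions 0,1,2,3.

After move 1 (F'): F=GGGG U=WWRR R=YRYR D=OOYY L=OWOW
After move 2 (U): U=RWRW F=YRGG R=BBYR B=OWBB L=GGOW
After move 3 (R): R=YBRB U=RRRG F=YOGY D=OBYO B=WWWB
After move 4 (F'): F=OYYG U=RRYR R=BBOB D=GWYO L=GGOR
Query: F face = OYYG

Answer: O Y Y G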